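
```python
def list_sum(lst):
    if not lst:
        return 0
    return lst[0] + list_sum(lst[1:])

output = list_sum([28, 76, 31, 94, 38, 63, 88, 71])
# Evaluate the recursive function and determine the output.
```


list_sum([28, 76, 31, 94, 38, 63, 88, 71])
= 28 + list_sum([76, 31, 94, 38, 63, 88, 71])
= 28 + 76 + list_sum([31, 94, 38, 63, 88, 71])
= 28 + 76 + 31 + list_sum([94, 38, 63, 88, 71])
= 28 + 76 + 31 + 94 + list_sum([38, 63, 88, 71])
= 28 + 76 + 31 + 94 + 38 + list_sum([63, 88, 71])
= 28 + 76 + 31 + 94 + 38 + 63 + list_sum([88, 71])
= 28 + 76 + 31 + 94 + 38 + 63 + 88 + list_sum([71])
= 28 + 76 + 31 + 94 + 38 + 63 + 88 + 71 + list_sum([])
= 28 + 76 + 31 + 94 + 38 + 63 + 88 + 71 + 0
= 489


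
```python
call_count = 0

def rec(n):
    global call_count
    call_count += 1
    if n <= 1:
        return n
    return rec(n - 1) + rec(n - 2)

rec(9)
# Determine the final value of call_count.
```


rec(9) calls rec(8) and rec(7); each non-base call branches into two more.
Let C(k) = total number of calls made by rec(k), including the call to rec(k) itself.
Base cases: C(0) = 1, C(1) = 1
Recurrence: C(k) = 1 + C(k-1) + C(k-2)
  C(2) = 1 + C(1) + C(0) = 1 + 1 + 1 = 3
  C(3) = 1 + C(2) + C(1) = 1 + 3 + 1 = 5
  C(4) = 1 + C(3) + C(2) = 1 + 5 + 3 = 9
  C(5) = 1 + C(4) + C(3) = 1 + 9 + 5 = 15
  C(6) = 1 + C(5) + C(4) = 1 + 15 + 9 = 25
  C(7) = 1 + C(6) + C(5) = 1 + 25 + 15 = 41
  C(8) = 1 + C(7) + C(6) = 1 + 41 + 25 = 67
  C(9) = 1 + C(8) + C(7) = 1 + 67 + 41 = 109
Total calls = C(9) = 109


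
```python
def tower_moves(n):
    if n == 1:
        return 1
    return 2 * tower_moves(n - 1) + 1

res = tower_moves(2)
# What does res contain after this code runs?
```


tower_moves(2)
= 2 * tower_moves(1) + 1
Now compute bottom-up:
tower_moves(1) = 1
tower_moves(2) = 2 * 1 + 1 = 3
= 3


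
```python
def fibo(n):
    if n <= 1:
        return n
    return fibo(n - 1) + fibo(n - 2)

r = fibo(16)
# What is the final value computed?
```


fibo(16)
= fibo(15) + fibo(14)
= (fibo(14) + fibo(13)) + fibo(14)
Computing bottom-up: fibo(0)=0, fibo(1)=1, fibo(2)=1, fibo(3)=2, fibo(4)=3, fibo(5)=5, fibo(6)=8, fibo(7)=13, fibo(8)=21, fibo(9)=34, fibo(10)=55, fibo(11)=89, fibo(12)=144, fibo(13)=233, fibo(14)=377, fibo(15)=610, fibo(16)=987
= 987


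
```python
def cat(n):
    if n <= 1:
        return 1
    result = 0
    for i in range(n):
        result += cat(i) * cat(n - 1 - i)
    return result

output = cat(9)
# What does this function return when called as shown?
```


cat(9)
= sum of cat(i) * cat(9-1-i) for i in 0..8
First compute sub-values bottom-up:
  cat(0) = 1, cat(1) = 1
  cat(2) = 1*1 + 1*1 = 2
  cat(3) = 1*2 + 1*1 + 2*1 = 5
  cat(4) = 1*5 + 1*2 + 2*1 + 5*1 = 14
  cat(5) = 1*14 + 1*5 + 2*2 + 5*1 + 14*1 = 42
  cat(6) = 1*42 + 1*14 + 2*5 + 5*2 + 14*1 + 42*1 = 132
  cat(7) = 1*132 + 1*42 + 2*14 + 5*5 + 14*2 + 42*1 + 132*1 = 429
  cat(8) = 1*429 + 1*132 + 2*42 + 5*14 + 14*5 + 42*2 + 132*1 + 429*1 = 1430
Now cat(9):
  cat(0)*cat(8) = 1*1430 = 1430
  cat(1)*cat(7) = 1*429 = 429
  cat(2)*cat(6) = 2*132 = 264
  cat(3)*cat(5) = 5*42 = 210
  cat(4)*cat(4) = 14*14 = 196
  cat(5)*cat(3) = 42*5 = 210
  cat(6)*cat(2) = 132*2 = 264
  cat(7)*cat(1) = 429*1 = 429
  cat(8)*cat(0) = 1430*1 = 1430
= 1430 + 429 + 264 + 210 + 196 + 210 + 264 + 429 + 1430
= 4862


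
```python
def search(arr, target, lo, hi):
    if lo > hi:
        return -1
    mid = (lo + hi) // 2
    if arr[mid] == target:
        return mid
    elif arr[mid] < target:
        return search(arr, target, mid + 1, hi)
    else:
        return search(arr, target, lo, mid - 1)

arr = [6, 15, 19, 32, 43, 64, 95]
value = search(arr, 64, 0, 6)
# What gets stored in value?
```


search(arr, 64, 0, 6)
lo=0, hi=6, mid=3, arr[mid]=32
32 < 64, search right half
lo=4, hi=6, mid=5, arr[mid]=64
arr[5] == 64, found at index 5
= 5


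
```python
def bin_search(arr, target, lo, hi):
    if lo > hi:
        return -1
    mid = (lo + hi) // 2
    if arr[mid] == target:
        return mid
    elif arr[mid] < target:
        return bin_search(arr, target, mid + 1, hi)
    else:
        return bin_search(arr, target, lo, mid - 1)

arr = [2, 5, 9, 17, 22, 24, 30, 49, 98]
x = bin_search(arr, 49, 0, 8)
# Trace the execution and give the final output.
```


bin_search(arr, 49, 0, 8)
lo=0, hi=8, mid=4, arr[mid]=22
22 < 49, search right half
lo=5, hi=8, mid=6, arr[mid]=30
30 < 49, search right half
lo=7, hi=8, mid=7, arr[mid]=49
arr[7] == 49, found at index 7
= 7


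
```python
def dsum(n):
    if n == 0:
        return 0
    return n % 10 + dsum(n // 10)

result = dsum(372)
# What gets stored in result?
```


dsum(372)
= 2 + dsum(37)
= 2 + 7 + dsum(3)
= 2 + 7 + 3 + dsum(0)
= 2 + 7 + 3 + 0
= 12


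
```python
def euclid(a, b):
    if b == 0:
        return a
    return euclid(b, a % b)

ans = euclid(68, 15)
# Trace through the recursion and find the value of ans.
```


euclid(68, 15)
= euclid(15, 68 % 15) = euclid(15, 8)
= euclid(8, 15 % 8) = euclid(8, 7)
= euclid(7, 8 % 7) = euclid(7, 1)
= euclid(1, 7 % 1) = euclid(1, 0)
b == 0, return a = 1


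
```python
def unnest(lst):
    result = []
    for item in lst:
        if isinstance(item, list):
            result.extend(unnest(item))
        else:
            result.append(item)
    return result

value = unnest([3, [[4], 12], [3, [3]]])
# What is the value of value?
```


unnest([3, [[4], 12], [3, [3]]])
Processing each element:
  3 is not a list -> append 3
  [[4], 12] is a list -> unnest recursively -> [4, 12]
  [3, [3]] is a list -> unnest recursively -> [3, 3]
= [3, 4, 12, 3, 3]


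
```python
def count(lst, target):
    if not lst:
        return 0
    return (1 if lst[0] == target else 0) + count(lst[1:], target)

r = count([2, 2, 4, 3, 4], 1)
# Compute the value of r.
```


count([2, 2, 4, 3, 4], 1)
lst[0]=2 != 1: 0 + count([2, 4, 3, 4], 1)
lst[0]=2 != 1: 0 + count([4, 3, 4], 1)
lst[0]=4 != 1: 0 + count([3, 4], 1)
lst[0]=3 != 1: 0 + count([4], 1)
lst[0]=4 != 1: 0 + count([], 1)
= 0


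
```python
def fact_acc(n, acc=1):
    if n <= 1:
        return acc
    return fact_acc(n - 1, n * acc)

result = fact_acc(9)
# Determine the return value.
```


fact_acc(9, 1)
= fact_acc(8, 9 * 1) = fact_acc(8, 9)
= fact_acc(7, 8 * 9) = fact_acc(7, 72)
= fact_acc(6, 7 * 72) = fact_acc(6, 504)
= fact_acc(5, 6 * 504) = fact_acc(5, 3024)
= fact_acc(4, 5 * 3024) = fact_acc(4, 15120)
= fact_acc(3, 4 * 15120) = fact_acc(3, 60480)
= fact_acc(2, 3 * 60480) = fact_acc(2, 181440)
= fact_acc(1, 2 * 181440) = fact_acc(1, 362880)
n <= 1, return acc = 362880


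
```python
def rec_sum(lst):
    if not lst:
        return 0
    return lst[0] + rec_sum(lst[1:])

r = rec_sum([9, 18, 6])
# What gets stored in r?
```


rec_sum([9, 18, 6])
= 9 + rec_sum([18, 6])
= 9 + 18 + rec_sum([6])
= 9 + 18 + 6 + rec_sum([])
= 9 + 18 + 6 + 0
= 33


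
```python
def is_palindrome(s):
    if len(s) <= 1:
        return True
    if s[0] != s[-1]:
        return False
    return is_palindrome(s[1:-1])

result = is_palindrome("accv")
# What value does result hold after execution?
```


is_palindrome("accv")
"accv": s[0]='a' != s[-1]='v' -> False
= False


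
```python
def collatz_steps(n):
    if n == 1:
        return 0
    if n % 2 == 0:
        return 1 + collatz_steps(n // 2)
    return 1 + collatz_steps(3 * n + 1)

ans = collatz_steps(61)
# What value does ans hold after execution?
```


collatz_steps(61)
61 is odd -> 3*61+1 = 184 -> collatz_steps(184)
184 is even -> collatz_steps(92)
92 is even -> collatz_steps(46)
46 is even -> collatz_steps(23)
23 is odd -> 3*23+1 = 70 -> collatz_steps(70)
70 is even -> collatz_steps(35)
35 is odd -> 3*35+1 = 106 -> collatz_steps(106)
106 is even -> collatz_steps(53)
53 is odd -> 3*53+1 = 160 -> collatz_steps(160)
160 is even -> collatz_steps(80)
80 is even -> collatz_steps(40)
40 is even -> collatz_steps(20)
20 is even -> collatz_steps(10)
10 is even -> collatz_steps(5)
5 is odd -> 3*5+1 = 16 -> collatz_steps(16)
16 is even -> collatz_steps(8)
8 is even -> collatz_steps(4)
4 is even -> collatz_steps(2)
2 is even -> collatz_steps(1)
Reached 1 after 19 steps
= 19


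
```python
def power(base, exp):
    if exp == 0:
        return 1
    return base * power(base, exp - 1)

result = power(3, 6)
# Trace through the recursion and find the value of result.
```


power(3, 6)
= 3 * power(3, 5)
= 3 * 3 * power(3, 4)
= 3 * 3 * 3 * power(3, 3)
= 3 * 3 * 3 * 3 * power(3, 2)
= 3 * 3 * 3 * 3 * 3 * power(3, 1)
= 3 * 3 * 3 * 3 * 3 * 3 * power(3, 0)
= 3 * 3 * 3 * 3 * 3 * 3 * 1
= 729


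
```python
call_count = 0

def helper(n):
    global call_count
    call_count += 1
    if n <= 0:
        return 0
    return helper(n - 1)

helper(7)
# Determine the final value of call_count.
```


helper(7) calls helper(6) calls ... calls helper(0)
Total calls: 7 + 1 (for base case) = 8


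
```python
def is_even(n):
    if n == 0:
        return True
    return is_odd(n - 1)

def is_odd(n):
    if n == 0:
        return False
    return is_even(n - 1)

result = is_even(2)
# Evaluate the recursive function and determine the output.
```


is_even(2)
= is_odd(1)
= is_even(0)
n == 0: return True
= True


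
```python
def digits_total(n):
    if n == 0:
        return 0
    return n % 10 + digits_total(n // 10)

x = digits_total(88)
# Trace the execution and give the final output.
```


digits_total(88)
= 8 + digits_total(8)
= 8 + 8 + digits_total(0)
= 8 + 8 + 0
= 16


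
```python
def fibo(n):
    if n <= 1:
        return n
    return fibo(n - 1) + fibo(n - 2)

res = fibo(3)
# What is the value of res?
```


fibo(3)
= fibo(2) + fibo(1)
Computing bottom-up: fibo(0)=0, fibo(1)=1, fibo(2)=1, fibo(3)=2
= 2


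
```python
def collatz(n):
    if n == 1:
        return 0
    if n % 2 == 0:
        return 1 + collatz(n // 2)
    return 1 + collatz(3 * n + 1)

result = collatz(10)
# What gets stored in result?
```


collatz(10)
10 is even -> collatz(5)
5 is odd -> 3*5+1 = 16 -> collatz(16)
16 is even -> collatz(8)
8 is even -> collatz(4)
4 is even -> collatz(2)
2 is even -> collatz(1)
Reached 1 after 6 steps
= 6


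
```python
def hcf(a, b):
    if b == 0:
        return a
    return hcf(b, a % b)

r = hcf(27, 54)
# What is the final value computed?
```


hcf(27, 54)
= hcf(54, 27 % 54) = hcf(54, 27)
= hcf(27, 54 % 27) = hcf(27, 0)
b == 0, return a = 27


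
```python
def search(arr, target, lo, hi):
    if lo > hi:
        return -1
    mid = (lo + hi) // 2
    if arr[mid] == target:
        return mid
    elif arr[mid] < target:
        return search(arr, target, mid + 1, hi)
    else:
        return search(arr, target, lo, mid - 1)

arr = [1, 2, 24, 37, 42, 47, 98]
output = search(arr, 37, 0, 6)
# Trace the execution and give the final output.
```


search(arr, 37, 0, 6)
lo=0, hi=6, mid=3, arr[mid]=37
arr[3] == 37, found at index 3
= 3


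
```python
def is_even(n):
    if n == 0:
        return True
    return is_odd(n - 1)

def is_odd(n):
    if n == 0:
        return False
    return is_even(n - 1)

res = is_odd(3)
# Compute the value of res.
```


is_odd(3)
= is_even(2)
= is_odd(1)
= is_even(0)
n == 0: return True
= True


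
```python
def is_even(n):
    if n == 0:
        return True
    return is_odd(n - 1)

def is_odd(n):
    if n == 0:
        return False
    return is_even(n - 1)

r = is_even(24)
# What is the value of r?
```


is_even(24)
= is_odd(23)
= is_even(22)
= is_odd(21)
= is_even(20)
= is_odd(19)
= is_even(18)
= is_odd(17)
= is_even(16)
= is_odd(15)
= is_even(14)
= is_odd(13)
= is_even(12)
= is_odd(11)
= is_even(10)
= is_odd(9)
= is_even(8)
= is_odd(7)
= is_even(6)
= is_odd(5)
= is_even(4)
= is_odd(3)
= is_even(2)
= is_odd(1)
= is_even(0)
n == 0: return True
= True


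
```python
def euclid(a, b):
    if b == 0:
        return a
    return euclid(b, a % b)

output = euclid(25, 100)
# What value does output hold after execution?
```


euclid(25, 100)
= euclid(100, 25 % 100) = euclid(100, 25)
= euclid(25, 100 % 25) = euclid(25, 0)
b == 0, return a = 25


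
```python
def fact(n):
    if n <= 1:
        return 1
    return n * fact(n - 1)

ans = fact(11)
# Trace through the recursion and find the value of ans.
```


fact(11)
= 11 * fact(10)
= 11 * 10 * fact(9)
= 11 * 10 * 9 * fact(8)
= 11 * 10 * 9 * 8 * fact(7)
= 11 * 10 * 9 * 8 * 7 * fact(6)
= 11 * 10 * 9 * 8 * 7 * 6 * fact(5)
= 11 * 10 * 9 * 8 * 7 * 6 * 5 * fact(4)
= 11 * 10 * 9 * 8 * 7 * 6 * 5 * 4 * fact(3)
= 11 * 10 * 9 * 8 * 7 * 6 * 5 * 4 * 3 * fact(2)
= 11 * 10 * 9 * 8 * 7 * 6 * 5 * 4 * 3 * 2 * fact(1)
= 11 * 10 * 9 * 8 * 7 * 6 * 5 * 4 * 3 * 2 * 1
= 39916800


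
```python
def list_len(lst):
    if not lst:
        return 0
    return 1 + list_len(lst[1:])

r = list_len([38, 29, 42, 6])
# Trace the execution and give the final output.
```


list_len([38, 29, 42, 6])
= 1 + list_len([29, 42, 6])
= 1 + 1 + list_len([42, 6])
= 1 + 1 + 1 + list_len([6])
= 1 + 1 + 1 + 1 + list_len([])
= 1 + 1 + 1 + 1 + 0
= 4


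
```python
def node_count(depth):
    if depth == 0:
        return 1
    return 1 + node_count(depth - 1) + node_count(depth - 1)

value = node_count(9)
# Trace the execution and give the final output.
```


node_count(9)
= 1 + node_count(8) + node_count(8)
= 1 + 2 * node_count(8)
node_count(k) = 2^(k+1) - 1
node_count(0) = 1
node_count(1) = 3
node_count(2) = 7
node_count(3) = 15
node_count(4) = 31
node_count(9) = 2^10 - 1 = 1023


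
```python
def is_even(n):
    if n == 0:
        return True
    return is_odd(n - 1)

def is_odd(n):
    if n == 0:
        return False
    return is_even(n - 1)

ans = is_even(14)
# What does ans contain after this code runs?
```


is_even(14)
= is_odd(13)
= is_even(12)
= is_odd(11)
= is_even(10)
= is_odd(9)
= is_even(8)
= is_odd(7)
= is_even(6)
= is_odd(5)
= is_even(4)
= is_odd(3)
= is_even(2)
= is_odd(1)
= is_even(0)
n == 0: return True
= True


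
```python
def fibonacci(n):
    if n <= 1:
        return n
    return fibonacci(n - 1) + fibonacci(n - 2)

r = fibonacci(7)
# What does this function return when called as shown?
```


fibonacci(7)
= fibonacci(6) + fibonacci(5)
= (fibonacci(5) + fibonacci(4)) + fibonacci(5)
Computing bottom-up: fibonacci(0)=0, fibonacci(1)=1, fibonacci(2)=1, fibonacci(3)=2, fibonacci(4)=3, fibonacci(5)=5, fibonacci(6)=8, fibonacci(7)=13
= 13


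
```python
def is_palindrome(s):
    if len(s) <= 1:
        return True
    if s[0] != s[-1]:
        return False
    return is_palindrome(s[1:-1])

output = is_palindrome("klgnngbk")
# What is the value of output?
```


is_palindrome("klgnngbk")
"klgnngbk": s[0]='k' == s[-1]='k' -> is_palindrome("lgnngb")
"lgnngb": s[0]='l' != s[-1]='b' -> False
= False


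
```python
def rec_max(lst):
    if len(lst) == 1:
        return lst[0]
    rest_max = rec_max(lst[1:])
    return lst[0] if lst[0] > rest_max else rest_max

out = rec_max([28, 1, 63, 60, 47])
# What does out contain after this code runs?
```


rec_max([28, 1, 63, 60, 47])
= compare 28 with rec_max([1, 63, 60, 47])
= compare 1 with rec_max([63, 60, 47])
= compare 63 with rec_max([60, 47])
= compare 60 with rec_max([47])
Base: rec_max([47]) = 47
compare 60 with 47: max = 60
compare 63 with 60: max = 63
compare 1 with 63: max = 63
compare 28 with 63: max = 63
= 63


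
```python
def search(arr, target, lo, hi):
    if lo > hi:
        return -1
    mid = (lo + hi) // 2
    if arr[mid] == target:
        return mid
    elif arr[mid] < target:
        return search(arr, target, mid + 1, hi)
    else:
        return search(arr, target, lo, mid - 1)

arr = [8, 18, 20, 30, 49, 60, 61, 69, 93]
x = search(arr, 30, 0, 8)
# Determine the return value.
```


search(arr, 30, 0, 8)
lo=0, hi=8, mid=4, arr[mid]=49
49 > 30, search left half
lo=0, hi=3, mid=1, arr[mid]=18
18 < 30, search right half
lo=2, hi=3, mid=2, arr[mid]=20
20 < 30, search right half
lo=3, hi=3, mid=3, arr[mid]=30
arr[3] == 30, found at index 3
= 3


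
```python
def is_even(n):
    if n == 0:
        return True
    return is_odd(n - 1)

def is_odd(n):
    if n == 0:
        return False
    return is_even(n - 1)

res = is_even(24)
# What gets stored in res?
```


is_even(24)
= is_odd(23)
= is_even(22)
= is_odd(21)
= is_even(20)
= is_odd(19)
= is_even(18)
= is_odd(17)
= is_even(16)
= is_odd(15)
= is_even(14)
= is_odd(13)
= is_even(12)
= is_odd(11)
= is_even(10)
= is_odd(9)
= is_even(8)
= is_odd(7)
= is_even(6)
= is_odd(5)
= is_even(4)
= is_odd(3)
= is_even(2)
= is_odd(1)
= is_even(0)
n == 0: return True
= True


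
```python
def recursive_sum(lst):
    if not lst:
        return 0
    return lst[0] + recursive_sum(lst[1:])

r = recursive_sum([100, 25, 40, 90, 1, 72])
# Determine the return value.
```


recursive_sum([100, 25, 40, 90, 1, 72])
= 100 + recursive_sum([25, 40, 90, 1, 72])
= 100 + 25 + recursive_sum([40, 90, 1, 72])
= 100 + 25 + 40 + recursive_sum([90, 1, 72])
= 100 + 25 + 40 + 90 + recursive_sum([1, 72])
= 100 + 25 + 40 + 90 + 1 + recursive_sum([72])
= 100 + 25 + 40 + 90 + 1 + 72 + recursive_sum([])
= 100 + 25 + 40 + 90 + 1 + 72 + 0
= 328


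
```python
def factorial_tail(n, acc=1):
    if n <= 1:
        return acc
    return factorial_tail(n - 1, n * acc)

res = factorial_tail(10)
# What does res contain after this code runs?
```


factorial_tail(10, 1)
= factorial_tail(9, 10 * 1) = factorial_tail(9, 10)
= factorial_tail(8, 9 * 10) = factorial_tail(8, 90)
= factorial_tail(7, 8 * 90) = factorial_tail(7, 720)
= factorial_tail(6, 7 * 720) = factorial_tail(6, 5040)
= factorial_tail(5, 6 * 5040) = factorial_tail(5, 30240)
= factorial_tail(4, 5 * 30240) = factorial_tail(4, 151200)
= factorial_tail(3, 4 * 151200) = factorial_tail(3, 604800)
= factorial_tail(2, 3 * 604800) = factorial_tail(2, 1814400)
= factorial_tail(1, 2 * 1814400) = factorial_tail(1, 3628800)
n <= 1, return acc = 3628800


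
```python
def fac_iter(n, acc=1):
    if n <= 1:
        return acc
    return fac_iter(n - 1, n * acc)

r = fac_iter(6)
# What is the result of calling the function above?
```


fac_iter(6, 1)
= fac_iter(5, 6 * 1) = fac_iter(5, 6)
= fac_iter(4, 5 * 6) = fac_iter(4, 30)
= fac_iter(3, 4 * 30) = fac_iter(3, 120)
= fac_iter(2, 3 * 120) = fac_iter(2, 360)
= fac_iter(1, 2 * 360) = fac_iter(1, 720)
n <= 1, return acc = 720


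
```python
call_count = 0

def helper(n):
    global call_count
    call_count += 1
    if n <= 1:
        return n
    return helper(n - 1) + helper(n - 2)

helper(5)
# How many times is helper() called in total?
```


helper(5) calls helper(4) and helper(3); each non-base call branches into two more.
Let C(k) = total number of calls made by helper(k), including the call to helper(k) itself.
Base cases: C(0) = 1, C(1) = 1
Recurrence: C(k) = 1 + C(k-1) + C(k-2)
  C(2) = 1 + C(1) + C(0) = 1 + 1 + 1 = 3
  C(3) = 1 + C(2) + C(1) = 1 + 3 + 1 = 5
  C(4) = 1 + C(3) + C(2) = 1 + 5 + 3 = 9
  C(5) = 1 + C(4) + C(3) = 1 + 9 + 5 = 15
Total calls = C(5) = 15


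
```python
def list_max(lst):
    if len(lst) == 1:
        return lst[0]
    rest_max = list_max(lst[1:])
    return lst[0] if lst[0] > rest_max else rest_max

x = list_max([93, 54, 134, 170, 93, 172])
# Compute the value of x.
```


list_max([93, 54, 134, 170, 93, 172])
= compare 93 with list_max([54, 134, 170, 93, 172])
= compare 54 with list_max([134, 170, 93, 172])
= compare 134 with list_max([170, 93, 172])
= compare 170 with list_max([93, 172])
= compare 93 with list_max([172])
Base: list_max([172]) = 172
compare 93 with 172: max = 172
compare 170 with 172: max = 172
compare 134 with 172: max = 172
compare 54 with 172: max = 172
compare 93 with 172: max = 172
= 172


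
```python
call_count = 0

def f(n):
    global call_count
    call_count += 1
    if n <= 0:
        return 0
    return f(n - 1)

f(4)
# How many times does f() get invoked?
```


f(4) calls f(3) calls ... calls f(0)
Total calls: 4 + 1 (for base case) = 5


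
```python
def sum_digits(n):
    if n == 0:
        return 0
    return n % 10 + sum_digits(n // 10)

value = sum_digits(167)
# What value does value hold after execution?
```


sum_digits(167)
= 7 + sum_digits(16)
= 7 + 6 + sum_digits(1)
= 7 + 6 + 1 + sum_digits(0)
= 7 + 6 + 1 + 0
= 14


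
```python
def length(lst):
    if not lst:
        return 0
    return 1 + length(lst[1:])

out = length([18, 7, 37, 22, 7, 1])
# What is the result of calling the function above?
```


length([18, 7, 37, 22, 7, 1])
= 1 + length([7, 37, 22, 7, 1])
= 1 + 1 + length([37, 22, 7, 1])
= 1 + 1 + 1 + length([22, 7, 1])
= 1 + 1 + 1 + 1 + length([7, 1])
= 1 + 1 + 1 + 1 + 1 + length([1])
= 1 + 1 + 1 + 1 + 1 + 1 + length([])
= 1 + 1 + 1 + 1 + 1 + 1 + 0
= 6


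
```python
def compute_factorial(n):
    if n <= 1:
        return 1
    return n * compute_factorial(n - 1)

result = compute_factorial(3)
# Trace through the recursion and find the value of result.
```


compute_factorial(3)
= 3 * compute_factorial(2)
= 3 * 2 * compute_factorial(1)
= 3 * 2 * 1
= 6


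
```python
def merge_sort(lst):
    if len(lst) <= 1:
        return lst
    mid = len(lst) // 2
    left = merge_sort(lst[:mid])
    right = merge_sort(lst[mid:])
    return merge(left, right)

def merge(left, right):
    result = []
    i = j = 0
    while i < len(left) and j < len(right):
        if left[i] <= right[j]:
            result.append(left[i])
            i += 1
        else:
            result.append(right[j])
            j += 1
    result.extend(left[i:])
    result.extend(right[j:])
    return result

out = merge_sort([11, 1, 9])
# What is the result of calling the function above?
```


merge_sort([11, 1, 9])
Split into [11] and [1, 9]
Left sorted: [11]
Right sorted: [1, 9]
Merge [11] and [1, 9]
= [1, 9, 11]


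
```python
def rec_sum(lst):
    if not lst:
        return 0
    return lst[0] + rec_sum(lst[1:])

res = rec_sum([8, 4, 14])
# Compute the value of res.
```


rec_sum([8, 4, 14])
= 8 + rec_sum([4, 14])
= 8 + 4 + rec_sum([14])
= 8 + 4 + 14 + rec_sum([])
= 8 + 4 + 14 + 0
= 26


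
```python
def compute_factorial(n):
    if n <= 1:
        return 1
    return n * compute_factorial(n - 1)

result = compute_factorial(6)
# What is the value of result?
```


compute_factorial(6)
= 6 * compute_factorial(5)
= 6 * 5 * compute_factorial(4)
= 6 * 5 * 4 * compute_factorial(3)
= 6 * 5 * 4 * 3 * compute_factorial(2)
= 6 * 5 * 4 * 3 * 2 * compute_factorial(1)
= 6 * 5 * 4 * 3 * 2 * 1
= 720


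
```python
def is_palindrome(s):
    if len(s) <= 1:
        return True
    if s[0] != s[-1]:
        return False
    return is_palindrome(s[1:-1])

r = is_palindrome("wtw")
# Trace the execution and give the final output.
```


is_palindrome("wtw")
"wtw": s[0]='w' == s[-1]='w' -> is_palindrome("t")
"t": len <= 1 -> True
= True


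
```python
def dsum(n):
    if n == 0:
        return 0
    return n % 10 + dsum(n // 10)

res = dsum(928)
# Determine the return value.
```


dsum(928)
= 8 + dsum(92)
= 8 + 2 + dsum(9)
= 8 + 2 + 9 + dsum(0)
= 8 + 2 + 9 + 0
= 19


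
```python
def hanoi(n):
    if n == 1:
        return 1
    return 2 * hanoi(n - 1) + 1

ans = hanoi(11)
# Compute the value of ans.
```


hanoi(11)
= 2 * hanoi(10) + 1
= 2 * (2 * hanoi(9) + 1) + 1
= 2 * (2 * (2 * hanoi(8) + 1) + 1) + 1
= 2 * (2 * (2 * (2 * hanoi(7) + 1) + 1) + 1) + 1
= 2 * (2 * (2 * (2 * (2 * hanoi(6) + 1) + 1) + 1) + 1) + 1
= 2 * (2 * (2 * (2 * (2 * (2 * hanoi(5) + 1) + 1) + 1) + 1) + 1) + 1
= 2 * (2 * (2 * (2 * (2 * (2 * (2 * hanoi(4) + 1) + 1) + 1) + 1) + 1) + 1) + 1
= 2 * (2 * (2 * (2 * (2 * (2 * (2 * (2 * hanoi(3) + 1) + 1) + 1) + 1) + 1) + 1) + 1) + 1
= 2 * (2 * (2 * (2 * (2 * (2 * (2 * (2 * (2 * hanoi(2) + 1) + 1) + 1) + 1) + 1) + 1) + 1) + 1) + 1
= 2 * (2 * (2 * (2 * (2 * (2 * (2 * (2 * (2 * (2 * hanoi(1) + 1) + 1) + 1) + 1) + 1) + 1) + 1) + 1) + 1) + 1
Now compute bottom-up:
hanoi(1) = 1
hanoi(2) = 2 * 1 + 1 = 3
hanoi(3) = 2 * 3 + 1 = 7
hanoi(4) = 2 * 7 + 1 = 15
hanoi(5) = 2 * 15 + 1 = 31
hanoi(6) = 2 * 31 + 1 = 63
hanoi(7) = 2 * 63 + 1 = 127
hanoi(8) = 2 * 127 + 1 = 255
hanoi(9) = 2 * 255 + 1 = 511
hanoi(10) = 2 * 511 + 1 = 1023
hanoi(11) = 2 * 1023 + 1 = 2047
= 2047


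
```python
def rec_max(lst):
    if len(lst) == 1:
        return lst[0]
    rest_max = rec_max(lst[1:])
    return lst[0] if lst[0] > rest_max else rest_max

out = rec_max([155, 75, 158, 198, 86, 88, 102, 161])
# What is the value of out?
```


rec_max([155, 75, 158, 198, 86, 88, 102, 161])
= compare 155 with rec_max([75, 158, 198, 86, 88, 102, 161])
= compare 75 with rec_max([158, 198, 86, 88, 102, 161])
= compare 158 with rec_max([198, 86, 88, 102, 161])
= compare 198 with rec_max([86, 88, 102, 161])
= compare 86 with rec_max([88, 102, 161])
= compare 88 with rec_max([102, 161])
= compare 102 with rec_max([161])
Base: rec_max([161]) = 161
compare 102 with 161: max = 161
compare 88 with 161: max = 161
compare 86 with 161: max = 161
compare 198 with 161: max = 198
compare 158 with 198: max = 198
compare 75 with 198: max = 198
compare 155 with 198: max = 198
= 198


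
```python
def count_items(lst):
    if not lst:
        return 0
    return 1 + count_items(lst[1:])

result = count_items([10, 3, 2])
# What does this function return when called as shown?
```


count_items([10, 3, 2])
= 1 + count_items([3, 2])
= 1 + 1 + count_items([2])
= 1 + 1 + 1 + count_items([])
= 1 + 1 + 1 + 0
= 3


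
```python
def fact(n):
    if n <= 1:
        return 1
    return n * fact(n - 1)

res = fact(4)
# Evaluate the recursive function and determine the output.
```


fact(4)
= 4 * fact(3)
= 4 * 3 * fact(2)
= 4 * 3 * 2 * fact(1)
= 4 * 3 * 2 * 1
= 24


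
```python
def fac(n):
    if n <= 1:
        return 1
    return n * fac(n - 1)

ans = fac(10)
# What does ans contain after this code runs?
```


fac(10)
= 10 * fac(9)
= 10 * 9 * fac(8)
= 10 * 9 * 8 * fac(7)
= 10 * 9 * 8 * 7 * fac(6)
= 10 * 9 * 8 * 7 * 6 * fac(5)
= 10 * 9 * 8 * 7 * 6 * 5 * fac(4)
= 10 * 9 * 8 * 7 * 6 * 5 * 4 * fac(3)
= 10 * 9 * 8 * 7 * 6 * 5 * 4 * 3 * fac(2)
= 10 * 9 * 8 * 7 * 6 * 5 * 4 * 3 * 2 * fac(1)
= 10 * 9 * 8 * 7 * 6 * 5 * 4 * 3 * 2 * 1
= 3628800


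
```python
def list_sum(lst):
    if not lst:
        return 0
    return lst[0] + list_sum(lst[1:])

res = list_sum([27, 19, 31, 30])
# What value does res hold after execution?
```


list_sum([27, 19, 31, 30])
= 27 + list_sum([19, 31, 30])
= 27 + 19 + list_sum([31, 30])
= 27 + 19 + 31 + list_sum([30])
= 27 + 19 + 31 + 30 + list_sum([])
= 27 + 19 + 31 + 30 + 0
= 107


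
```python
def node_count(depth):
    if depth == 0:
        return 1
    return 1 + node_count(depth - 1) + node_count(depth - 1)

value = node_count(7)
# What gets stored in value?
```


node_count(7)
= 1 + node_count(6) + node_count(6)
= 1 + 2 * node_count(6)
node_count(k) = 2^(k+1) - 1
node_count(0) = 1
node_count(1) = 3
node_count(2) = 7
node_count(3) = 15
node_count(4) = 31
node_count(7) = 2^8 - 1 = 255


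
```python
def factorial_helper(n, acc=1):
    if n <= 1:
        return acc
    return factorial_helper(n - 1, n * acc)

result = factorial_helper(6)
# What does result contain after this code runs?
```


factorial_helper(6, 1)
= factorial_helper(5, 6 * 1) = factorial_helper(5, 6)
= factorial_helper(4, 5 * 6) = factorial_helper(4, 30)
= factorial_helper(3, 4 * 30) = factorial_helper(3, 120)
= factorial_helper(2, 3 * 120) = factorial_helper(2, 360)
= factorial_helper(1, 2 * 360) = factorial_helper(1, 720)
n <= 1, return acc = 720


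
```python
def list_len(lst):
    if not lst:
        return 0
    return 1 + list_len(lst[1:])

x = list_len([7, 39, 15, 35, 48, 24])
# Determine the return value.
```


list_len([7, 39, 15, 35, 48, 24])
= 1 + list_len([39, 15, 35, 48, 24])
= 1 + 1 + list_len([15, 35, 48, 24])
= 1 + 1 + 1 + list_len([35, 48, 24])
= 1 + 1 + 1 + 1 + list_len([48, 24])
= 1 + 1 + 1 + 1 + 1 + list_len([24])
= 1 + 1 + 1 + 1 + 1 + 1 + list_len([])
= 1 + 1 + 1 + 1 + 1 + 1 + 0
= 6


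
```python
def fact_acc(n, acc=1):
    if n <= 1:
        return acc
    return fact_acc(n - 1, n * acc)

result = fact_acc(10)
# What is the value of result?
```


fact_acc(10, 1)
= fact_acc(9, 10 * 1) = fact_acc(9, 10)
= fact_acc(8, 9 * 10) = fact_acc(8, 90)
= fact_acc(7, 8 * 90) = fact_acc(7, 720)
= fact_acc(6, 7 * 720) = fact_acc(6, 5040)
= fact_acc(5, 6 * 5040) = fact_acc(5, 30240)
= fact_acc(4, 5 * 30240) = fact_acc(4, 151200)
= fact_acc(3, 4 * 151200) = fact_acc(3, 604800)
= fact_acc(2, 3 * 604800) = fact_acc(2, 1814400)
= fact_acc(1, 2 * 1814400) = fact_acc(1, 3628800)
n <= 1, return acc = 3628800


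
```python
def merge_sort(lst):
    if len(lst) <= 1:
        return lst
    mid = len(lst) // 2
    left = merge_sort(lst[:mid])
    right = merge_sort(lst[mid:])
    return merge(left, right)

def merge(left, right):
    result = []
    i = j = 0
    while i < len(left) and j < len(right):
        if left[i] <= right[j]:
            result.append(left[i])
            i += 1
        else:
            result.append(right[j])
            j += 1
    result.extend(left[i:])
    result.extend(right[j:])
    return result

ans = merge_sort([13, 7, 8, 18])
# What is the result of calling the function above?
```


merge_sort([13, 7, 8, 18])
Split into [13, 7] and [8, 18]
Left sorted: [7, 13]
Right sorted: [8, 18]
Merge [7, 13] and [8, 18]
= [7, 8, 13, 18]


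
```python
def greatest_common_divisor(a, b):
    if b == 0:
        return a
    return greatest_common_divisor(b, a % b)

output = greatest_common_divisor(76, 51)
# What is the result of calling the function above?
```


greatest_common_divisor(76, 51)
= greatest_common_divisor(51, 76 % 51) = greatest_common_divisor(51, 25)
= greatest_common_divisor(25, 51 % 25) = greatest_common_divisor(25, 1)
= greatest_common_divisor(1, 25 % 1) = greatest_common_divisor(1, 0)
b == 0, return a = 1


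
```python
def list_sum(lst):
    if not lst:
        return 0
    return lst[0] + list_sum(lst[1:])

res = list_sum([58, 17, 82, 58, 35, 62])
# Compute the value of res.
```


list_sum([58, 17, 82, 58, 35, 62])
= 58 + list_sum([17, 82, 58, 35, 62])
= 58 + 17 + list_sum([82, 58, 35, 62])
= 58 + 17 + 82 + list_sum([58, 35, 62])
= 58 + 17 + 82 + 58 + list_sum([35, 62])
= 58 + 17 + 82 + 58 + 35 + list_sum([62])
= 58 + 17 + 82 + 58 + 35 + 62 + list_sum([])
= 58 + 17 + 82 + 58 + 35 + 62 + 0
= 312


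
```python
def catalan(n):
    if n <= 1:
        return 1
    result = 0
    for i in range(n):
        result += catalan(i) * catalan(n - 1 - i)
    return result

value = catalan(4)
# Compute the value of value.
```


catalan(4)
= sum of catalan(i) * catalan(4-1-i) for i in 0..3
First compute sub-values bottom-up:
  catalan(0) = 1, catalan(1) = 1
  catalan(2) = 1*1 + 1*1 = 2
  catalan(3) = 1*2 + 1*1 + 2*1 = 5
Now catalan(4):
  catalan(0)*catalan(3) = 1*5 = 5
  catalan(1)*catalan(2) = 1*2 = 2
  catalan(2)*catalan(1) = 2*1 = 2
  catalan(3)*catalan(0) = 5*1 = 5
= 5 + 2 + 2 + 5
= 14


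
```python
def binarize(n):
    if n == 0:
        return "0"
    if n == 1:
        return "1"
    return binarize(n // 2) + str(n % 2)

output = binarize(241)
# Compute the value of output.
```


binarize(241)
= binarize(120) + "1"
= binarize(60) + "0" + "1"
= binarize(30) + "0" + "0" + "1"
= binarize(15) + "0" + "0" + "0" + "1"
= binarize(7) + "1" + "0" + "0" + "0" + "1"
= binarize(3) + "1" + "1" + "0" + "0" + "0" + "1"
= binarize(1) + "1" + "1" + "1" + "0" + "0" + "0" + "1"
= "1" + "1" + "1" + "1" + "0" + "0" + "0" + "1"
= "11110001"


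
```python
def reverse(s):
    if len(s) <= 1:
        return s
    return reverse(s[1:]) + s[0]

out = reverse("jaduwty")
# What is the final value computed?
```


reverse("jaduwty")
= reverse("aduwty") + "j"
= reverse("duwty") + "a" + "j"
= reverse("uwty") + "d" + "a" + "j"
= reverse("wty") + "u" + "d" + "a" + "j"
= reverse("ty") + "w" + "u" + "d" + "a" + "j"
= reverse("y") + "t" + "w" + "u" + "d" + "a" + "j"
= "y" + "t" + "w" + "u" + "d" + "a" + "j"
= "ytwudaj"


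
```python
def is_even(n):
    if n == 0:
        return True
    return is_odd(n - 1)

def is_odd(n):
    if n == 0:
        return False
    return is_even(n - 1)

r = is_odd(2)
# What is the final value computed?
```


is_odd(2)
= is_even(1)
= is_odd(0)
n == 0: return False
= False


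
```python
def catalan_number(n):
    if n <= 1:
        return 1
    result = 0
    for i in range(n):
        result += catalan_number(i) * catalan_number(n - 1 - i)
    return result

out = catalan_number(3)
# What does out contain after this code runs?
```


catalan_number(3)
= sum of catalan_number(i) * catalan_number(3-1-i) for i in 0..2
First compute sub-values bottom-up:
  catalan_number(0) = 1, catalan_number(1) = 1
  catalan_number(2) = 1*1 + 1*1 = 2
Now catalan_number(3):
  catalan_number(0)*catalan_number(2) = 1*2 = 2
  catalan_number(1)*catalan_number(1) = 1*1 = 1
  catalan_number(2)*catalan_number(0) = 2*1 = 2
= 2 + 1 + 2
= 5


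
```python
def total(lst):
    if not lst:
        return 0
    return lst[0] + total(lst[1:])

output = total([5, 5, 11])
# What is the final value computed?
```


total([5, 5, 11])
= 5 + total([5, 11])
= 5 + 5 + total([11])
= 5 + 5 + 11 + total([])
= 5 + 5 + 11 + 0
= 21


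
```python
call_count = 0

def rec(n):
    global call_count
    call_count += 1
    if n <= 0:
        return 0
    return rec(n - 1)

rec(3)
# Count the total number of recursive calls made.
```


rec(3) calls rec(2) calls ... calls rec(0)
Total calls: 3 + 1 (for base case) = 4


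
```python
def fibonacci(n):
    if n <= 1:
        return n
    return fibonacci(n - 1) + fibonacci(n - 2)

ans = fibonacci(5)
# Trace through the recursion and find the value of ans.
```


fibonacci(5)
= fibonacci(4) + fibonacci(3)
= (fibonacci(3) + fibonacci(2)) + fibonacci(3)
Computing bottom-up: fibonacci(0)=0, fibonacci(1)=1, fibonacci(2)=1, fibonacci(3)=2, fibonacci(4)=3, fibonacci(5)=5
= 5


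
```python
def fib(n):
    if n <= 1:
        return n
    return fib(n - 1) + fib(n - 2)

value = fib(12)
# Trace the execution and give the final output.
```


fib(12)
= fib(11) + fib(10)
= (fib(10) + fib(9)) + fib(10)
Computing bottom-up: fib(0)=0, fib(1)=1, fib(2)=1, fib(3)=2, fib(4)=3, fib(5)=5, fib(6)=8, fib(7)=13, fib(8)=21, fib(9)=34, fib(10)=55, fib(11)=89, fib(12)=144
= 144


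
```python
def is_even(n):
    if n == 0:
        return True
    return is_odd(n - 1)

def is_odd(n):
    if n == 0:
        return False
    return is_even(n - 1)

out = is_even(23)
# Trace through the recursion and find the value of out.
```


is_even(23)
= is_odd(22)
= is_even(21)
= is_odd(20)
= is_even(19)
= is_odd(18)
= is_even(17)
= is_odd(16)
= is_even(15)
= is_odd(14)
= is_even(13)
= is_odd(12)
= is_even(11)
= is_odd(10)
= is_even(9)
= is_odd(8)
= is_even(7)
= is_odd(6)
= is_even(5)
= is_odd(4)
= is_even(3)
= is_odd(2)
= is_even(1)
= is_odd(0)
n == 0: return False
= False


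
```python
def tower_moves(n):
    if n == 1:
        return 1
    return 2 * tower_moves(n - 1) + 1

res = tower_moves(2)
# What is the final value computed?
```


tower_moves(2)
= 2 * tower_moves(1) + 1
Now compute bottom-up:
tower_moves(1) = 1
tower_moves(2) = 2 * 1 + 1 = 3
= 3


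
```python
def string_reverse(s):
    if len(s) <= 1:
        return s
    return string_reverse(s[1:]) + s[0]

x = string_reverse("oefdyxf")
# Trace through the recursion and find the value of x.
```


string_reverse("oefdyxf")
= string_reverse("efdyxf") + "o"
= string_reverse("fdyxf") + "e" + "o"
= string_reverse("dyxf") + "f" + "e" + "o"
= string_reverse("yxf") + "d" + "f" + "e" + "o"
= string_reverse("xf") + "y" + "d" + "f" + "e" + "o"
= string_reverse("f") + "x" + "y" + "d" + "f" + "e" + "o"
= "f" + "x" + "y" + "d" + "f" + "e" + "o"
= "fxydfeo"


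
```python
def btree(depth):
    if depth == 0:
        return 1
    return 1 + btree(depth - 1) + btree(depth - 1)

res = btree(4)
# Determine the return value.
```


btree(4)
= 1 + btree(3) + btree(3)
= 1 + 2 * btree(3)
btree(k) = 2^(k+1) - 1
btree(0) = 1
btree(1) = 3
btree(2) = 7
btree(3) = 15
btree(4) = 31
btree(4) = 2^5 - 1 = 31


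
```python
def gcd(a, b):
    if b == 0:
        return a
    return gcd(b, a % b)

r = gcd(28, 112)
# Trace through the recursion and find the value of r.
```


gcd(28, 112)
= gcd(112, 28 % 112) = gcd(112, 28)
= gcd(28, 112 % 28) = gcd(28, 0)
b == 0, return a = 28


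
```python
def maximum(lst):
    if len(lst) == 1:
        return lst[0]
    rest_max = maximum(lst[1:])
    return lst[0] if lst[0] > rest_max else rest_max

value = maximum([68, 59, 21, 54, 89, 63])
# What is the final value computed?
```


maximum([68, 59, 21, 54, 89, 63])
= compare 68 with maximum([59, 21, 54, 89, 63])
= compare 59 with maximum([21, 54, 89, 63])
= compare 21 with maximum([54, 89, 63])
= compare 54 with maximum([89, 63])
= compare 89 with maximum([63])
Base: maximum([63]) = 63
compare 89 with 63: max = 89
compare 54 with 89: max = 89
compare 21 with 89: max = 89
compare 59 with 89: max = 89
compare 68 with 89: max = 89
= 89


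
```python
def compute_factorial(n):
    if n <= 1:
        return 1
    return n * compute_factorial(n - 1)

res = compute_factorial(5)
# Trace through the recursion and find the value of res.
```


compute_factorial(5)
= 5 * compute_factorial(4)
= 5 * 4 * compute_factorial(3)
= 5 * 4 * 3 * compute_factorial(2)
= 5 * 4 * 3 * 2 * compute_factorial(1)
= 5 * 4 * 3 * 2 * 1
= 120


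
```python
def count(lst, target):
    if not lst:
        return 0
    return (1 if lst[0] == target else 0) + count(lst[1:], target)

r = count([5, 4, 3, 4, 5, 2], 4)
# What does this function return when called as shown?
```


count([5, 4, 3, 4, 5, 2], 4)
lst[0]=5 != 4: 0 + count([4, 3, 4, 5, 2], 4)
lst[0]=4 == 4: 1 + count([3, 4, 5, 2], 4)
lst[0]=3 != 4: 0 + count([4, 5, 2], 4)
lst[0]=4 == 4: 1 + count([5, 2], 4)
lst[0]=5 != 4: 0 + count([2], 4)
lst[0]=2 != 4: 0 + count([], 4)
= 2


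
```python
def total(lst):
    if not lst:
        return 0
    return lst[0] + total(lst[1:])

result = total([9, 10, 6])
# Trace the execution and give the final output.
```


total([9, 10, 6])
= 9 + total([10, 6])
= 9 + 10 + total([6])
= 9 + 10 + 6 + total([])
= 9 + 10 + 6 + 0
= 25


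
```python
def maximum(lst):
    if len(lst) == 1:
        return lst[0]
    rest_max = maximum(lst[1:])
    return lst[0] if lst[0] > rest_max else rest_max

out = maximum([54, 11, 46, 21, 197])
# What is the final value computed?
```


maximum([54, 11, 46, 21, 197])
= compare 54 with maximum([11, 46, 21, 197])
= compare 11 with maximum([46, 21, 197])
= compare 46 with maximum([21, 197])
= compare 21 with maximum([197])
Base: maximum([197]) = 197
compare 21 with 197: max = 197
compare 46 with 197: max = 197
compare 11 with 197: max = 197
compare 54 with 197: max = 197
= 197


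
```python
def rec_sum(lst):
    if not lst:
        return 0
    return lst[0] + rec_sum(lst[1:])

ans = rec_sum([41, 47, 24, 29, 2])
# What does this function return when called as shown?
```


rec_sum([41, 47, 24, 29, 2])
= 41 + rec_sum([47, 24, 29, 2])
= 41 + 47 + rec_sum([24, 29, 2])
= 41 + 47 + 24 + rec_sum([29, 2])
= 41 + 47 + 24 + 29 + rec_sum([2])
= 41 + 47 + 24 + 29 + 2 + rec_sum([])
= 41 + 47 + 24 + 29 + 2 + 0
= 143


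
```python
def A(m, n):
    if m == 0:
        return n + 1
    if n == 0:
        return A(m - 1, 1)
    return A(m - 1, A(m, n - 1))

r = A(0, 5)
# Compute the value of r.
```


A(0, 5)
m == 0: return 5 + 1 = 6
= 6


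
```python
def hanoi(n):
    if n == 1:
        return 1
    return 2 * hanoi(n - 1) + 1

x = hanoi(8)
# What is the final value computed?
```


hanoi(8)
= 2 * hanoi(7) + 1
= 2 * (2 * hanoi(6) + 1) + 1
= 2 * (2 * (2 * hanoi(5) + 1) + 1) + 1
= 2 * (2 * (2 * (2 * hanoi(4) + 1) + 1) + 1) + 1
= 2 * (2 * (2 * (2 * (2 * hanoi(3) + 1) + 1) + 1) + 1) + 1
= 2 * (2 * (2 * (2 * (2 * (2 * hanoi(2) + 1) + 1) + 1) + 1) + 1) + 1
= 2 * (2 * (2 * (2 * (2 * (2 * (2 * hanoi(1) + 1) + 1) + 1) + 1) + 1) + 1) + 1
Now compute bottom-up:
hanoi(1) = 1
hanoi(2) = 2 * 1 + 1 = 3
hanoi(3) = 2 * 3 + 1 = 7
hanoi(4) = 2 * 7 + 1 = 15
hanoi(5) = 2 * 15 + 1 = 31
hanoi(6) = 2 * 31 + 1 = 63
hanoi(7) = 2 * 63 + 1 = 127
hanoi(8) = 2 * 127 + 1 = 255
= 255


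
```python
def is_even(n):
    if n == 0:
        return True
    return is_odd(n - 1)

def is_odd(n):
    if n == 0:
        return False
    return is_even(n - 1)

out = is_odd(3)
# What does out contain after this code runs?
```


is_odd(3)
= is_even(2)
= is_odd(1)
= is_even(0)
n == 0: return True
= True
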